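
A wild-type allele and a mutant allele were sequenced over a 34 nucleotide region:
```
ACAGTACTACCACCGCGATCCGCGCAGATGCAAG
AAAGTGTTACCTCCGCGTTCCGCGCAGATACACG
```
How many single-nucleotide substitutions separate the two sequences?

Mismatches (1-based): site 2: C→A; site 6: A→G; site 7: C→T; site 12: A→T; site 18: A→T; site 30: G→A; site 33: A→C.

7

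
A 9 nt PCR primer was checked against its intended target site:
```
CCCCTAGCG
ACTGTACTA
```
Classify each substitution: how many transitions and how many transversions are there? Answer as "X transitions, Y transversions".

3 transitions, 3 transversions

Mismatches (1-based):
base 1: C→A (pyrimidine→purine, transversion)
base 3: C→T (pyrimidine→pyrimidine, transition)
base 4: C→G (pyrimidine→purine, transversion)
base 7: G→C (purine→pyrimidine, transversion)
base 8: C→T (pyrimidine→pyrimidine, transition)
base 9: G→A (purine→purine, transition)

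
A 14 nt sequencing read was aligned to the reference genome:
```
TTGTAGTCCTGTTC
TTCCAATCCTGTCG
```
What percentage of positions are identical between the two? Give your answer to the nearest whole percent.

64%

5 positions differ (3, 4, 6, 13, 14), so 9 of 14 match: 9/14 = 64.29%.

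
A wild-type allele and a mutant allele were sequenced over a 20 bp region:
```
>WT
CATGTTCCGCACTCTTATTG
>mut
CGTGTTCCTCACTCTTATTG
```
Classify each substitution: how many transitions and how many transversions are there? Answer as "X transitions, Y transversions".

1 transition, 1 transversion

Mismatches (1-based):
site 2: A→G (purine→purine, transition)
site 9: G→T (purine→pyrimidine, transversion)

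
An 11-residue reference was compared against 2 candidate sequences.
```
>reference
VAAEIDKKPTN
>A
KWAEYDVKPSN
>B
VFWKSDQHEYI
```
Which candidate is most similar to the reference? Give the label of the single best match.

A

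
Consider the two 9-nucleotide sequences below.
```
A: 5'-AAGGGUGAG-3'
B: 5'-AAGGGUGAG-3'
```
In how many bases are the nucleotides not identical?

No positions differ; the sequences are identical.

0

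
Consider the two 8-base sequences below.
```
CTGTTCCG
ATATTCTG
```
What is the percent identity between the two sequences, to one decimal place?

Mismatches at positions 1, 3, 7 (1-based): 3 of 8.
Identical positions: 5/8 = 62.5% → 62.5%.

62.5%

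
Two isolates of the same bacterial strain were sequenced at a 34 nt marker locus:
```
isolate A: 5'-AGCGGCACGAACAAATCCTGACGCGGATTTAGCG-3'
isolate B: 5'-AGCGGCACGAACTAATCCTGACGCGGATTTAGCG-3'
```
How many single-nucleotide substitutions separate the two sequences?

1

Mismatches (1-based): site 13: A→T.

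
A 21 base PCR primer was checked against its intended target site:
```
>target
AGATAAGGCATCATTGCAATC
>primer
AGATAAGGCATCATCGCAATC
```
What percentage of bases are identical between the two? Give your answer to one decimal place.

1 position differs (15), so 20 of 21 match: 20/21 = 95.24%.

95.2%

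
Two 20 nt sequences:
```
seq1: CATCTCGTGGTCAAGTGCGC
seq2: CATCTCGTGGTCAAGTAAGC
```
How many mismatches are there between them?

Mismatches (1-based): position 17: G→A; position 18: C→A.

2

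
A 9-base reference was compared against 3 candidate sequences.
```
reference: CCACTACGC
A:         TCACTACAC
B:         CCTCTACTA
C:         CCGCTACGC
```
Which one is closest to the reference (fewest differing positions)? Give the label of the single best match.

C

A differs at 2 positions; B differs at 3 positions; C differs at 1 position. The closest is C.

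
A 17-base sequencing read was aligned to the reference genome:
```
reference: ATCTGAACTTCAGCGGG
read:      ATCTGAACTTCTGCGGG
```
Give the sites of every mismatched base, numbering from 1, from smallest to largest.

12

Scanning 1-based: 12: A/T.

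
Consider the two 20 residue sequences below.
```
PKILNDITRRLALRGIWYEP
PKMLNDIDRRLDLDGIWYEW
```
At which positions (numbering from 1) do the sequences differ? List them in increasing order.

Differences at position 3 (I→M), position 8 (T→D), position 12 (A→D), position 14 (R→D), position 20 (P→W).

3, 8, 12, 14, 20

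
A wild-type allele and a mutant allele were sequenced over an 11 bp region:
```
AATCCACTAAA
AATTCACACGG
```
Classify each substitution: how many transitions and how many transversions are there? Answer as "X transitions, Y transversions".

3 transitions, 2 transversions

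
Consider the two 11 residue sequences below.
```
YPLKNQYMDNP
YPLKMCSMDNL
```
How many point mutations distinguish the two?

4

The sequences differ at positions 5, 6, 7, 11 (1-based) — 4 in total.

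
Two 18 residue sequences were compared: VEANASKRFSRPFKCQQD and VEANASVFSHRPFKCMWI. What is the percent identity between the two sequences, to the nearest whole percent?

61%

7 positions differ (7, 8, 9, 10, 16, 17, 18), so 11 of 18 match: 11/18 = 61.11%.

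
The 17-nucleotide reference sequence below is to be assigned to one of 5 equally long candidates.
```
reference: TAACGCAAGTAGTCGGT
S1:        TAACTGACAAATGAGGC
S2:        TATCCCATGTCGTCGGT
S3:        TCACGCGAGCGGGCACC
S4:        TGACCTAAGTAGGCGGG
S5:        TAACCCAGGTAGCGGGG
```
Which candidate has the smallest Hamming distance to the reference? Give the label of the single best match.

S2

S1 differs at 9 positions; S2 differs at 4 positions; S3 differs at 8 positions; S4 differs at 5 positions; S5 differs at 5 positions. The closest is S2.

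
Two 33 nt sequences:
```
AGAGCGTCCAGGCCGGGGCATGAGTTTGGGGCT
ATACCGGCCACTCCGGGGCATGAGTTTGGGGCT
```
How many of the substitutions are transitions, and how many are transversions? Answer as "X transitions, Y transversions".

Transitions (purine↔purine or pyrimidine↔pyrimidine): none.
Transversions (purine↔pyrimidine): 2 G→T, 4 G→C, 7 T→G, 11 G→C, 12 G→T.

0 transitions, 5 transversions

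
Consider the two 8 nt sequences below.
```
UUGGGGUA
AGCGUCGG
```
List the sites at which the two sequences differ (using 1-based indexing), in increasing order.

Scanning 1-based: 1: U/A; 2: U/G; 3: G/C; 5: G/U; 6: G/C; 7: U/G; 8: A/G.

1, 2, 3, 5, 6, 7, 8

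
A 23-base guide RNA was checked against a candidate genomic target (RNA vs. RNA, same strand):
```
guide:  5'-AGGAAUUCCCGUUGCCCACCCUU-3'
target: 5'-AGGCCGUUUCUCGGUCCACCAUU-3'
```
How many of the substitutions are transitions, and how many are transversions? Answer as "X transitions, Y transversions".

4 transitions, 6 transversions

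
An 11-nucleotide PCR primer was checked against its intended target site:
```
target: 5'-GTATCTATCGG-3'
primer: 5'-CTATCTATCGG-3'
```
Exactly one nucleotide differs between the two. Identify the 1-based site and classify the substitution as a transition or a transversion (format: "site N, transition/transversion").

site 1, transversion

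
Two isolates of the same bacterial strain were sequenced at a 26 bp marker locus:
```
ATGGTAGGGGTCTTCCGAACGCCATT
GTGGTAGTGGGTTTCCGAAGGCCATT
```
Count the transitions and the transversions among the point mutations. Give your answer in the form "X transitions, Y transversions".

2 transitions, 3 transversions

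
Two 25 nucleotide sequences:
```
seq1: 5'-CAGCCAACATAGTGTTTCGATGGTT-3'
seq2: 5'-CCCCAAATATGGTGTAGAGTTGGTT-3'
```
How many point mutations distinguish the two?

Comparing position by position, 9 positions differ: 2 (A/C), 3 (G/C), 5 (C/A), 8 (C/T), 11 (A/G), 16 (T/A), 17 (T/G), 18 (C/A), 20 (A/T).

9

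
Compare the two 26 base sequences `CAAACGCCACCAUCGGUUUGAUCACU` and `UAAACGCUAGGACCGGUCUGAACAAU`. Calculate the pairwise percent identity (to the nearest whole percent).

Mismatches at positions 1, 8, 10, 11, 13, 18, 22, 25 (1-based): 8 of 26.
Identical positions: 18/26 = 69.23% → 69%.

69%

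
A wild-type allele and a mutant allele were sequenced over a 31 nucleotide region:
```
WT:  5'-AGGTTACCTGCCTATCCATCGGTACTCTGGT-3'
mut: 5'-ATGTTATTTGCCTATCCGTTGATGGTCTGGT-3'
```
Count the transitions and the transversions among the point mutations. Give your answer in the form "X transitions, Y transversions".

Mismatches (1-based):
site 2: G→T (purine→pyrimidine, transversion)
site 7: C→T (pyrimidine→pyrimidine, transition)
site 8: C→T (pyrimidine→pyrimidine, transition)
site 18: A→G (purine→purine, transition)
site 20: C→T (pyrimidine→pyrimidine, transition)
site 22: G→A (purine→purine, transition)
site 24: A→G (purine→purine, transition)
site 25: C→G (pyrimidine→purine, transversion)

6 transitions, 2 transversions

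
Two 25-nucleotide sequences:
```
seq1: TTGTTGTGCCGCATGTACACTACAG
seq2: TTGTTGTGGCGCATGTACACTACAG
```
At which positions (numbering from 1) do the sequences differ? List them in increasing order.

Differences at position 9 (C→G).

9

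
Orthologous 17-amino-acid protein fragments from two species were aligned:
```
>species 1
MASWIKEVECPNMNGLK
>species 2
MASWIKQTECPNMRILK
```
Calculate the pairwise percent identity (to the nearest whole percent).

76%

4 positions differ (7, 8, 14, 15), so 13 of 17 match: 13/17 = 76.47%.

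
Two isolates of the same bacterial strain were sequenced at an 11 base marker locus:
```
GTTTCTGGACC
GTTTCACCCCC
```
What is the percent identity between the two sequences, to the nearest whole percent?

64%

4 positions differ (6, 7, 8, 9), so 7 of 11 match: 7/11 = 63.64%.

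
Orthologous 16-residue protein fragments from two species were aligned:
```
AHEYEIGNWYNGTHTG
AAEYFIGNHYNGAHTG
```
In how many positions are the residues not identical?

Mismatches (1-based): position 2: H→A; position 5: E→F; position 9: W→H; position 13: T→A.

4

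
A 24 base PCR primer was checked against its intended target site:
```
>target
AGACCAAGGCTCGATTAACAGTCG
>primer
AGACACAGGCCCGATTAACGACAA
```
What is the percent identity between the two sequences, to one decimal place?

66.7%

Mismatches at positions 5, 6, 11, 20, 21, 22, 23, 24 (1-based): 8 of 24.
Identical positions: 16/24 = 66.67% → 66.7%.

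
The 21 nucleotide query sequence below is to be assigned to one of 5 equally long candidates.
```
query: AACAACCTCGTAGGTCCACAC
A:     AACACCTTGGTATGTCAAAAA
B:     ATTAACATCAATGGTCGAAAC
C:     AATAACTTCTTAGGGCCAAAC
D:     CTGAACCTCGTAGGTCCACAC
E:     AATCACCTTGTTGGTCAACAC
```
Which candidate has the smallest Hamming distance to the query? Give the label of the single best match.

Hamming distances to query — A: 7; B: 8; C: 5; D: 3; E: 5.
Smallest is D with 3 mismatches.

D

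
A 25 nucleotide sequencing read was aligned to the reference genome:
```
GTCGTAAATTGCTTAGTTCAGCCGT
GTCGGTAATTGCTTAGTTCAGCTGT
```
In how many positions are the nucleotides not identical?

3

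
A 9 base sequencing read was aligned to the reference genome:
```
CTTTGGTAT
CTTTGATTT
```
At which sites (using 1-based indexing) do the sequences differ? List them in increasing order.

6, 8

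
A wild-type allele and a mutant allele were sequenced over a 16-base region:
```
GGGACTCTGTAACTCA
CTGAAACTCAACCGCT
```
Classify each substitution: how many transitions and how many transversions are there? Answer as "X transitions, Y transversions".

Transitions (purine↔purine or pyrimidine↔pyrimidine): none.
Transversions (purine↔pyrimidine): 1 G→C, 2 G→T, 5 C→A, 6 T→A, 9 G→C, 10 T→A, 12 A→C, 14 T→G, 16 A→T.

0 transitions, 9 transversions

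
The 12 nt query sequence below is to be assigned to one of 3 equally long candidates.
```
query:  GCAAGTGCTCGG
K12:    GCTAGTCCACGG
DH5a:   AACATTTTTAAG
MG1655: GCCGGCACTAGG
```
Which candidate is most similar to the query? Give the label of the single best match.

K12

K12 differs at 3 sites; DH5a differs at 8 sites; MG1655 differs at 5 sites. The closest is K12.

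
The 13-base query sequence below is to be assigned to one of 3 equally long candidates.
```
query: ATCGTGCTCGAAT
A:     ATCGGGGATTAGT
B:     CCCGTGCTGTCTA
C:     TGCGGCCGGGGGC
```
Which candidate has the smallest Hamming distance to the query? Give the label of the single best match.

A

Hamming distances to query — A: 6; B: 7; C: 9.
Smallest is A with 6 mismatches.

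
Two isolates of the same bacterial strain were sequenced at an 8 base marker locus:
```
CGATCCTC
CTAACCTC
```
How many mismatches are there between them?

2

Comparing position by position, 2 sites differ: 2 (G/T), 4 (T/A).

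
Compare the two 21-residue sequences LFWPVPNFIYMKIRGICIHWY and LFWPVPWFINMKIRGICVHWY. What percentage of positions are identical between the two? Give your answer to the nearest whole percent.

86%

3 positions differ (7, 10, 18), so 18 of 21 match: 18/21 = 85.71%.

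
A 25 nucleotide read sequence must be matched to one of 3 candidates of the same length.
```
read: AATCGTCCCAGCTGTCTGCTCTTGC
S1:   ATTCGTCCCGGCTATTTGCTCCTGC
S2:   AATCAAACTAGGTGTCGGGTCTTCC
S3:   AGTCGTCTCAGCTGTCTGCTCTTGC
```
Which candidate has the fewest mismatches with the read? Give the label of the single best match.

S1 differs at 5 sites; S2 differs at 8 sites; S3 differs at 2 sites. The closest is S3.

S3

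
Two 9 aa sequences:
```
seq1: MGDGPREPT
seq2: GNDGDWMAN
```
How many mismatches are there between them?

7

Comparing position by position, 7 positions differ: 1 (M/G), 2 (G/N), 5 (P/D), 6 (R/W), 7 (E/M), 8 (P/A), 9 (T/N).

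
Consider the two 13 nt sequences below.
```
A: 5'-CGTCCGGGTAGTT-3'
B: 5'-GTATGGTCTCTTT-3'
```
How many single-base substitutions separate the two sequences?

9

Comparing position by position, 9 bases differ: 1 (C/G), 2 (G/T), 3 (T/A), 4 (C/T), 5 (C/G), 7 (G/T), 8 (G/C), 10 (A/C), 11 (G/T).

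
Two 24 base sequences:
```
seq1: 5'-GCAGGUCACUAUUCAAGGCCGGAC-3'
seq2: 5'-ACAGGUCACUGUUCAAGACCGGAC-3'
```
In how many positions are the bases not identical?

Mismatches (1-based): position 1: G→A; position 11: A→G; position 18: G→A.

3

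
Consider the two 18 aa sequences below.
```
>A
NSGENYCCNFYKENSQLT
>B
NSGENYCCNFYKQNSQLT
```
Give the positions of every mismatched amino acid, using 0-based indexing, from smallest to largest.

12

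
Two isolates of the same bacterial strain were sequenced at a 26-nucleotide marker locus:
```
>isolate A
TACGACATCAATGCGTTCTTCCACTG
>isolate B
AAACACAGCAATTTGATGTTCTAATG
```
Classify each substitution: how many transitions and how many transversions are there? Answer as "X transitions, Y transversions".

2 transitions, 8 transversions

Mismatches (1-based):
position 1: T→A (pyrimidine→purine, transversion)
position 3: C→A (pyrimidine→purine, transversion)
position 4: G→C (purine→pyrimidine, transversion)
position 8: T→G (pyrimidine→purine, transversion)
position 13: G→T (purine→pyrimidine, transversion)
position 14: C→T (pyrimidine→pyrimidine, transition)
position 16: T→A (pyrimidine→purine, transversion)
position 18: C→G (pyrimidine→purine, transversion)
position 22: C→T (pyrimidine→pyrimidine, transition)
position 24: C→A (pyrimidine→purine, transversion)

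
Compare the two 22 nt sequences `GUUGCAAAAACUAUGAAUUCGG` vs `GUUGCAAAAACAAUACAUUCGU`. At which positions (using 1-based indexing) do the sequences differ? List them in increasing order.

12, 15, 16, 22

Scanning 1-based: 12: U/A; 15: G/A; 16: A/C; 22: G/U.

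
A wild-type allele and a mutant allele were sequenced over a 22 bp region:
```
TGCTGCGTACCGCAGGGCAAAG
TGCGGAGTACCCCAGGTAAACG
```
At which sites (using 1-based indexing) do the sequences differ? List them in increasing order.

4, 6, 12, 17, 18, 21

Scanning 1-based: 4: T/G; 6: C/A; 12: G/C; 17: G/T; 18: C/A; 21: A/C.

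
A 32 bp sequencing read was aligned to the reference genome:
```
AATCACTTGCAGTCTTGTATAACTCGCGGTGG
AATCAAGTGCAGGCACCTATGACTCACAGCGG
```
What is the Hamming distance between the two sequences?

10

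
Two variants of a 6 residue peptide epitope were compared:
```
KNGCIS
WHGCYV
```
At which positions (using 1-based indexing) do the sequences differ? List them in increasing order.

1, 2, 5, 6

Scanning 1-based: 1: K/W; 2: N/H; 5: I/Y; 6: S/V.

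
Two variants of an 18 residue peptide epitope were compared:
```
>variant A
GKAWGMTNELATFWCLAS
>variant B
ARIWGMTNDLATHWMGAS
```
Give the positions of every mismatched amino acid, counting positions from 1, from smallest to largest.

Scanning 1-based: 1: G/A; 2: K/R; 3: A/I; 9: E/D; 13: F/H; 15: C/M; 16: L/G.

1, 2, 3, 9, 13, 15, 16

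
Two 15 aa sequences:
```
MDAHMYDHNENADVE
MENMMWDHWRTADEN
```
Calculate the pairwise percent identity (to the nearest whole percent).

Mismatches at positions 2, 3, 4, 6, 9, 10, 11, 14, 15 (1-based): 9 of 15.
Identical positions: 6/15 = 40% → 40%.

40%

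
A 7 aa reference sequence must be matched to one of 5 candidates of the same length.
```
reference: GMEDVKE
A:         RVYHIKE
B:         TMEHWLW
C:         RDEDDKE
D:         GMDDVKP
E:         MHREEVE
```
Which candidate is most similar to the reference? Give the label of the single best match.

Hamming distances to reference — A: 5; B: 5; C: 3; D: 2; E: 6.
Smallest is D with 2 mismatches.

D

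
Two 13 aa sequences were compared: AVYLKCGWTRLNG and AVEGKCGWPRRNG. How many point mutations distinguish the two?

4

Comparing position by position, 4 positions differ: 3 (Y/E), 4 (L/G), 9 (T/P), 11 (L/R).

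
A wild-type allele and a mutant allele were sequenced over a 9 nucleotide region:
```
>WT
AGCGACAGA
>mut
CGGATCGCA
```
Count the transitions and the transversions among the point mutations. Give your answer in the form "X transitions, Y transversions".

2 transitions, 4 transversions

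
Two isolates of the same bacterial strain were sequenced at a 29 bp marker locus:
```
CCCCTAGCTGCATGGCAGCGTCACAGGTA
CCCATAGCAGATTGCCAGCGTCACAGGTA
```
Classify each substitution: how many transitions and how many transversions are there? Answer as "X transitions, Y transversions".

Transitions (purine↔purine or pyrimidine↔pyrimidine): none.
Transversions (purine↔pyrimidine): 4 C→A, 9 T→A, 11 C→A, 12 A→T, 15 G→C.

0 transitions, 5 transversions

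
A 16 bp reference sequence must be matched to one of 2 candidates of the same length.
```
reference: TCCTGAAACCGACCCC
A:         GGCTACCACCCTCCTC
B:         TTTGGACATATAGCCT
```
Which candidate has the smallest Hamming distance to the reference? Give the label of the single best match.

A differs at 8 bases; B differs at 9 bases. The closest is A.

A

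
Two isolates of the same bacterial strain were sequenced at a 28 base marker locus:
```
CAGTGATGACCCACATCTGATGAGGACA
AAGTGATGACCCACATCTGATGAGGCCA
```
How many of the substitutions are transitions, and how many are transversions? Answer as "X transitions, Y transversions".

0 transitions, 2 transversions

Mismatches (1-based):
base 1: C→A (pyrimidine→purine, transversion)
base 26: A→C (purine→pyrimidine, transversion)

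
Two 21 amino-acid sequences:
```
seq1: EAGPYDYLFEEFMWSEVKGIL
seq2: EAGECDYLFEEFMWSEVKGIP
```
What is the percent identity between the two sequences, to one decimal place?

85.7%

3 positions differ (4, 5, 21), so 18 of 21 match: 18/21 = 85.71%.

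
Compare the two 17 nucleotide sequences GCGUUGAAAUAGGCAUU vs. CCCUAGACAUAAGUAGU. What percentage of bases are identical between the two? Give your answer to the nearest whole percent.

7 positions differ (1, 3, 5, 8, 12, 14, 16), so 10 of 17 match: 10/17 = 58.82%.

59%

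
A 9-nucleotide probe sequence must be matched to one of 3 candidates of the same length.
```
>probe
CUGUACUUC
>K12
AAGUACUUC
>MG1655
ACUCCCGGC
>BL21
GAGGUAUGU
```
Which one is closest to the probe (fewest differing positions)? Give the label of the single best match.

K12 differs at 2 positions; MG1655 differs at 7 positions; BL21 differs at 7 positions. The closest is K12.

K12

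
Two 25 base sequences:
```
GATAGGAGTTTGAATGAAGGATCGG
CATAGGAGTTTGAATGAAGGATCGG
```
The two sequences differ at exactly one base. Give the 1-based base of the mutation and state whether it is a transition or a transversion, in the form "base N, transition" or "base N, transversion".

Base 1 changes G→C. G is a purine and C is a pyrimidine, so this is a transversion.

base 1, transversion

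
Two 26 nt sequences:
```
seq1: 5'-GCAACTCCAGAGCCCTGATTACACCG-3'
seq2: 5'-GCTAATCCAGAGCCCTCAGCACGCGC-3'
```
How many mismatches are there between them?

Comparing position by position, 8 sites differ: 3 (A/T), 5 (C/A), 17 (G/C), 19 (T/G), 20 (T/C), 23 (A/G), 25 (C/G), 26 (G/C).

8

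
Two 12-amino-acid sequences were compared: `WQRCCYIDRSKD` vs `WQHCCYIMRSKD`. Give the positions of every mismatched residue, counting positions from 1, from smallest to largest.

3, 8

Differences at position 3 (R→H), position 8 (D→M).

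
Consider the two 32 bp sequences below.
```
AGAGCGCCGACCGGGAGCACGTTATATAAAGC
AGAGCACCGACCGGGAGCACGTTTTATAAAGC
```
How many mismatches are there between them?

2

Comparing position by position, 2 positions differ: 6 (G/A), 24 (A/T).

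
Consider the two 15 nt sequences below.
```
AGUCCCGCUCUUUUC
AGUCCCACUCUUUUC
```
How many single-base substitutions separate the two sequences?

1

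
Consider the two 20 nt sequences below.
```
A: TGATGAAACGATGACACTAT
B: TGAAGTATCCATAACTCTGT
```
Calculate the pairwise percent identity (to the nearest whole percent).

65%

7 positions differ (4, 6, 8, 10, 13, 16, 19), so 13 of 20 match: 13/20 = 65%.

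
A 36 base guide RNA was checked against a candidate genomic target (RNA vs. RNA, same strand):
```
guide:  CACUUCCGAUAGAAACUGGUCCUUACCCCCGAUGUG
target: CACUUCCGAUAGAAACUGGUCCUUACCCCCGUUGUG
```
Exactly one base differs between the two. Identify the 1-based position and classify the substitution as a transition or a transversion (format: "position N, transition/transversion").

The sequences differ only at position 32: A→U (purine→pyrimidine), a transversion.

position 32, transversion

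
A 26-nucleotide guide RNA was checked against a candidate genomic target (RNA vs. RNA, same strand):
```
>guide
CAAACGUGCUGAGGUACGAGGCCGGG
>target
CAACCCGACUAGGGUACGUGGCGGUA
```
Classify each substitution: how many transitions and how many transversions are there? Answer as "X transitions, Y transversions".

4 transitions, 6 transversions

Mismatches (1-based):
position 4: A→C (purine→pyrimidine, transversion)
position 6: G→C (purine→pyrimidine, transversion)
position 7: U→G (pyrimidine→purine, transversion)
position 8: G→A (purine→purine, transition)
position 11: G→A (purine→purine, transition)
position 12: A→G (purine→purine, transition)
position 19: A→U (purine→pyrimidine, transversion)
position 23: C→G (pyrimidine→purine, transversion)
position 25: G→U (purine→pyrimidine, transversion)
position 26: G→A (purine→purine, transition)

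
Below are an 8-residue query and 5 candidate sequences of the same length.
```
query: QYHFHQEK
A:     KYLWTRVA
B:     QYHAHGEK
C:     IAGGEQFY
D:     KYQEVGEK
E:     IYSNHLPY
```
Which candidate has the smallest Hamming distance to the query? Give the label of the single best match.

B

A differs at 7 residues; B differs at 2 residues; C differs at 7 residues; D differs at 5 residues; E differs at 6 residues. The closest is B.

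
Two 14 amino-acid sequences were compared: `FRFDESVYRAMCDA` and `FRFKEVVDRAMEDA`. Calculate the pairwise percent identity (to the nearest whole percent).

71%

Mismatches at positions 4, 6, 8, 12 (1-based): 4 of 14.
Identical positions: 10/14 = 71.43% → 71%.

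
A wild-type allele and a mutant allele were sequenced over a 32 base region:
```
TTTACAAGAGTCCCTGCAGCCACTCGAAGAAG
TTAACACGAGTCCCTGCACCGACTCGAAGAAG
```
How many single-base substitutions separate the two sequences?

4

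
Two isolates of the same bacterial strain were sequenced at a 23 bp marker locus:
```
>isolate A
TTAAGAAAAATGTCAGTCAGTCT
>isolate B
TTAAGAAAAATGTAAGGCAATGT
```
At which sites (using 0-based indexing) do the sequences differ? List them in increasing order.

Differences at site 13 (C→A), site 16 (T→G), site 19 (G→A), site 21 (C→G).

13, 16, 19, 21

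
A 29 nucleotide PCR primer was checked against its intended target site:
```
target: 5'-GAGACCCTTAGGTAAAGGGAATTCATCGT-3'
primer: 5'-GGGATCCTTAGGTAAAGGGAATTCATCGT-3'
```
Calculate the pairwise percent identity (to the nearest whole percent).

93%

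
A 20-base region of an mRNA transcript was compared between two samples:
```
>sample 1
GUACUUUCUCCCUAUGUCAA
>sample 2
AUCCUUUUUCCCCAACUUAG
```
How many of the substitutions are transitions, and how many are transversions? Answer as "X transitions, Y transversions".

5 transitions, 3 transversions

Mismatches (1-based):
base 1: G→A (purine→purine, transition)
base 3: A→C (purine→pyrimidine, transversion)
base 8: C→U (pyrimidine→pyrimidine, transition)
base 13: U→C (pyrimidine→pyrimidine, transition)
base 15: U→A (pyrimidine→purine, transversion)
base 16: G→C (purine→pyrimidine, transversion)
base 18: C→U (pyrimidine→pyrimidine, transition)
base 20: A→G (purine→purine, transition)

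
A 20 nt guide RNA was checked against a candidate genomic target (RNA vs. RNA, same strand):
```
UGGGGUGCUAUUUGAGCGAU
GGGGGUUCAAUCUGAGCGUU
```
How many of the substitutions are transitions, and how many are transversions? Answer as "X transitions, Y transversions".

1 transition, 4 transversions

Transitions (purine↔purine or pyrimidine↔pyrimidine): 12 U→C.
Transversions (purine↔pyrimidine): 1 U→G, 7 G→U, 9 U→A, 19 A→U.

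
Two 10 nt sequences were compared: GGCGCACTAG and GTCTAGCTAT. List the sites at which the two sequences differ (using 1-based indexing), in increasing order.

Scanning 1-based: 2: G/T; 4: G/T; 5: C/A; 6: A/G; 10: G/T.

2, 4, 5, 6, 10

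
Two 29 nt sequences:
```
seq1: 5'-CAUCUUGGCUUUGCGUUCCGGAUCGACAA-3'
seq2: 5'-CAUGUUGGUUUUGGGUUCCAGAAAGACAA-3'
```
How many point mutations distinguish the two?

Mismatches (1-based): base 4: C→G; base 9: C→U; base 14: C→G; base 20: G→A; base 23: U→A; base 24: C→A.

6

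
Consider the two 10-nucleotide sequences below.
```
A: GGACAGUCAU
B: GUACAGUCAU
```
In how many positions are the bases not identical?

Comparing position by position, 1 position differs: 2 (G/U).

1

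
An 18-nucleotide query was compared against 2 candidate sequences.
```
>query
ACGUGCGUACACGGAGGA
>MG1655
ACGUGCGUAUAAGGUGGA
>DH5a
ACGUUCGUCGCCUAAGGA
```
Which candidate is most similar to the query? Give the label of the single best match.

Hamming distances to query — MG1655: 3; DH5a: 6.
Smallest is MG1655 with 3 mismatches.

MG1655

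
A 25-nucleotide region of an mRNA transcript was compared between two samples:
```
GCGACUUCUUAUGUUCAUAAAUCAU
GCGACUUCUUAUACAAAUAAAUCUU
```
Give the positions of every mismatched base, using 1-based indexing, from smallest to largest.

13, 14, 15, 16, 24

Differences at position 13 (G→A), position 14 (U→C), position 15 (U→A), position 16 (C→A), position 24 (A→U).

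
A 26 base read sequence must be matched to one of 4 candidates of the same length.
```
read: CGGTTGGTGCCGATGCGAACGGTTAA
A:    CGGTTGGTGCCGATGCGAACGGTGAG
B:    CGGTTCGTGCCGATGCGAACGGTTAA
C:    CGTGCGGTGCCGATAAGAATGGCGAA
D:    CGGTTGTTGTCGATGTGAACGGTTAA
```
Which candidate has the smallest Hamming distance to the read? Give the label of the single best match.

A differs at 2 bases; B differs at 1 base; C differs at 8 bases; D differs at 3 bases. The closest is B.

B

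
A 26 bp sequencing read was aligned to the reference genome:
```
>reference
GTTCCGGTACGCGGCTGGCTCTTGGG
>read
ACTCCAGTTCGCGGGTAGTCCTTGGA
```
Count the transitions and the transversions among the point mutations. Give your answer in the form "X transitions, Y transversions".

Transitions (purine↔purine or pyrimidine↔pyrimidine): 1 G→A, 2 T→C, 6 G→A, 17 G→A, 19 C→T, 20 T→C, 26 G→A.
Transversions (purine↔pyrimidine): 9 A→T, 15 C→G.

7 transitions, 2 transversions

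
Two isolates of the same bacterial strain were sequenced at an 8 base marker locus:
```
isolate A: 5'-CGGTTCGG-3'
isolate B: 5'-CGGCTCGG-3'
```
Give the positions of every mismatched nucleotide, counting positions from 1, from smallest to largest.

Differences at position 4 (T→C).

4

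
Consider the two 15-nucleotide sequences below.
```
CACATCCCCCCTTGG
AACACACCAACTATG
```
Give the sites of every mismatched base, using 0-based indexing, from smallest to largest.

0, 4, 5, 8, 9, 12, 13

Differences at site 0 (C→A), site 4 (T→C), site 5 (C→A), site 8 (C→A), site 9 (C→A), site 12 (T→A), site 13 (G→T).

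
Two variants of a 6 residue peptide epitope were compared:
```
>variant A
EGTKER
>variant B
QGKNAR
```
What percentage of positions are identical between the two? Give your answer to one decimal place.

33.3%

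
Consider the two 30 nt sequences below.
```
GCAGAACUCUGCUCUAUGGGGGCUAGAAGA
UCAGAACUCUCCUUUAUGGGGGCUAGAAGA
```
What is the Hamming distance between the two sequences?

3

Comparing position by position, 3 positions differ: 1 (G/U), 11 (G/C), 14 (C/U).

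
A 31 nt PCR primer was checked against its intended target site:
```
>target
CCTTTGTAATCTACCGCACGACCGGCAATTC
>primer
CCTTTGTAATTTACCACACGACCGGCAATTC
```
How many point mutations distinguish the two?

Mismatches (1-based): position 11: C→T; position 16: G→A.

2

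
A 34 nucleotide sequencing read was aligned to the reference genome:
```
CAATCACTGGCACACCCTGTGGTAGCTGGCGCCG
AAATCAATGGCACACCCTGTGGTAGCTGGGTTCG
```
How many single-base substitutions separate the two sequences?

5

The sequences differ at bases 1, 7, 30, 31, 32 (1-based) — 5 in total.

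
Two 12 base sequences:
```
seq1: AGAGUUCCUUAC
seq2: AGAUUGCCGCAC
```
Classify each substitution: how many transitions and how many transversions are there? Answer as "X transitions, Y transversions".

Transitions (purine↔purine or pyrimidine↔pyrimidine): 10 U→C.
Transversions (purine↔pyrimidine): 4 G→U, 6 U→G, 9 U→G.

1 transition, 3 transversions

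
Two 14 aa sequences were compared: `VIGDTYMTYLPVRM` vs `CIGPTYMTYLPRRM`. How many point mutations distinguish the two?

Comparing position by position, 3 residues differ: 1 (V/C), 4 (D/P), 12 (V/R).

3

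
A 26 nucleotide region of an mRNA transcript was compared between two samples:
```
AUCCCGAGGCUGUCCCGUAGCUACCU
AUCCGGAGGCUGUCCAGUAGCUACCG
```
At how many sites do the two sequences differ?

Comparing position by position, 3 sites differ: 5 (C/G), 16 (C/A), 26 (U/G).

3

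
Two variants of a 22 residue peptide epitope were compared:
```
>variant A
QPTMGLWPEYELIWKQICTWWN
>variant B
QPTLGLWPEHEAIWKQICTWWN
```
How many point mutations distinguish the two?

3

Mismatches (1-based): position 4: M→L; position 10: Y→H; position 12: L→A.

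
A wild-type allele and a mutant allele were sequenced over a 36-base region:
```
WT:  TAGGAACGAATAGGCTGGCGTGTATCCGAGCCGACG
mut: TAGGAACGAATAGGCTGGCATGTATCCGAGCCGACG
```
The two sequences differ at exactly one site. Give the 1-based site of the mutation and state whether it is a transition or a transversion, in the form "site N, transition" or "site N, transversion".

site 20, transition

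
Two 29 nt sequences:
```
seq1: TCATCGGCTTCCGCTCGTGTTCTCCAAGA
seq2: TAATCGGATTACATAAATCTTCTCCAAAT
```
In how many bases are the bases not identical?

Comparing position by position, 11 bases differ: 2 (C/A), 8 (C/A), 11 (C/A), 13 (G/A), 14 (C/T), 15 (T/A), 16 (C/A), 17 (G/A), 19 (G/C), 28 (G/A), 29 (A/T).

11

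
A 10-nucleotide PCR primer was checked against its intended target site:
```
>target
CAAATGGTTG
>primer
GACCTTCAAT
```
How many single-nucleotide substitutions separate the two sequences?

8

Comparing position by position, 8 positions differ: 1 (C/G), 3 (A/C), 4 (A/C), 6 (G/T), 7 (G/C), 8 (T/A), 9 (T/A), 10 (G/T).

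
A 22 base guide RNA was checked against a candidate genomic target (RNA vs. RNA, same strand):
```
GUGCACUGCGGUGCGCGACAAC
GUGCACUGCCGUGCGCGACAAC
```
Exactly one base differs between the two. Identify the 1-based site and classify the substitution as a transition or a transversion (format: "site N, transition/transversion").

site 10, transversion

Site 10 changes G→C. G is a purine and C is a pyrimidine, so this is a transversion.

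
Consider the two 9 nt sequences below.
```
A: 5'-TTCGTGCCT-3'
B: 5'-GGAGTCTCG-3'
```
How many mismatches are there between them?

Comparing position by position, 6 bases differ: 1 (T/G), 2 (T/G), 3 (C/A), 6 (G/C), 7 (C/T), 9 (T/G).

6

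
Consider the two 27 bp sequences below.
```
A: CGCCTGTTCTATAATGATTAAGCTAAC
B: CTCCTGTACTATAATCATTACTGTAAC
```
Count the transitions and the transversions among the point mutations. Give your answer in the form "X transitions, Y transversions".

Mismatches (1-based):
base 2: G→T (purine→pyrimidine, transversion)
base 8: T→A (pyrimidine→purine, transversion)
base 16: G→C (purine→pyrimidine, transversion)
base 21: A→C (purine→pyrimidine, transversion)
base 22: G→T (purine→pyrimidine, transversion)
base 23: C→G (pyrimidine→purine, transversion)

0 transitions, 6 transversions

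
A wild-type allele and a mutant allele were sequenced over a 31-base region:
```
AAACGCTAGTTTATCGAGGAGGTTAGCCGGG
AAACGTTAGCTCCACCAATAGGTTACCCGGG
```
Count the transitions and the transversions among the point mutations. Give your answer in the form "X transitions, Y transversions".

4 transitions, 5 transversions

Transitions (purine↔purine or pyrimidine↔pyrimidine): 6 C→T, 10 T→C, 12 T→C, 18 G→A.
Transversions (purine↔pyrimidine): 13 A→C, 14 T→A, 16 G→C, 19 G→T, 26 G→C.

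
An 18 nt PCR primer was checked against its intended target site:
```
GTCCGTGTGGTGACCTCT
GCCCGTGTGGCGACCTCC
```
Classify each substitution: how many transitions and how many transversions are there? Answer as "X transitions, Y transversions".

3 transitions, 0 transversions

Mismatches (1-based):
position 2: T→C (pyrimidine→pyrimidine, transition)
position 11: T→C (pyrimidine→pyrimidine, transition)
position 18: T→C (pyrimidine→pyrimidine, transition)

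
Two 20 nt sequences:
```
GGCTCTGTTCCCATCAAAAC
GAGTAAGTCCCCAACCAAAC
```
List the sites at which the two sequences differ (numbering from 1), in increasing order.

Differences at site 2 (G→A), site 3 (C→G), site 5 (C→A), site 6 (T→A), site 9 (T→C), site 14 (T→A), site 16 (A→C).

2, 3, 5, 6, 9, 14, 16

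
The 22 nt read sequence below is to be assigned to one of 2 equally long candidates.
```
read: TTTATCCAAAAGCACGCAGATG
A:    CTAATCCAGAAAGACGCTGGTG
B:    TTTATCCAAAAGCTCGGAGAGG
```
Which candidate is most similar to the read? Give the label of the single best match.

A differs at 7 bases; B differs at 3 bases. The closest is B.

B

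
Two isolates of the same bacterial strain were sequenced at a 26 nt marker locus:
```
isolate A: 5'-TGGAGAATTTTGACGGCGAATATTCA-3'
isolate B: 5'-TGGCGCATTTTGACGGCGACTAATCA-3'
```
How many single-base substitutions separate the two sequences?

The sequences differ at bases 4, 6, 20, 23 (1-based) — 4 in total.

4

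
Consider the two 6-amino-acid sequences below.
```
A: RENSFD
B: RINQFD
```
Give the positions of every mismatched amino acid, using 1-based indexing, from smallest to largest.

Differences at position 2 (E→I), position 4 (S→Q).

2, 4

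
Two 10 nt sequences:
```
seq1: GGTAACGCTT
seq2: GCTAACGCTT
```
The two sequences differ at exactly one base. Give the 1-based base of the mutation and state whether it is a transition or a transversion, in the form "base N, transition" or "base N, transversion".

base 2, transversion

The sequences differ only at base 2: G→C (purine→pyrimidine), a transversion.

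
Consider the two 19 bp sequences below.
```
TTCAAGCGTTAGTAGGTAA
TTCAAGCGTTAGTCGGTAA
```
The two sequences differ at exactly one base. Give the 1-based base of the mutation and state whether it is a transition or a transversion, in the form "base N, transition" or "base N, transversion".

base 14, transversion

Base 14 changes A→C. A is a purine and C is a pyrimidine, so this is a transversion.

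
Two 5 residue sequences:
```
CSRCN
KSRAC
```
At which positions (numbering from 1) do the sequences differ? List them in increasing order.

1, 4, 5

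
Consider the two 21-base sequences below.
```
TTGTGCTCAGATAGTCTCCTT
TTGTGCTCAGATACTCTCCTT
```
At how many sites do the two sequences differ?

The sequences differ at sites 14 (1-based) — 1 in total.

1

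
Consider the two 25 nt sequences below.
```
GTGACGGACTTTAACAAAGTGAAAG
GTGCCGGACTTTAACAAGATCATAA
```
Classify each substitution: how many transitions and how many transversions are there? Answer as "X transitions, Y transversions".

Transitions (purine↔purine or pyrimidine↔pyrimidine): 18 A→G, 19 G→A, 25 G→A.
Transversions (purine↔pyrimidine): 4 A→C, 21 G→C, 23 A→T.

3 transitions, 3 transversions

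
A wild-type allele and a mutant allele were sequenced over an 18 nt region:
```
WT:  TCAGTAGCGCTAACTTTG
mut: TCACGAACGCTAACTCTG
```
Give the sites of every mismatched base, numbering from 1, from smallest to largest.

Differences at site 4 (G→C), site 5 (T→G), site 7 (G→A), site 16 (T→C).

4, 5, 7, 16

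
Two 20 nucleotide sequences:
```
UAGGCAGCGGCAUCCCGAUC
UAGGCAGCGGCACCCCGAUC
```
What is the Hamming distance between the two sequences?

1

Mismatches (1-based): position 13: U→C.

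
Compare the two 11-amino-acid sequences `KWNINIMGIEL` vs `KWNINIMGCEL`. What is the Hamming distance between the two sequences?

1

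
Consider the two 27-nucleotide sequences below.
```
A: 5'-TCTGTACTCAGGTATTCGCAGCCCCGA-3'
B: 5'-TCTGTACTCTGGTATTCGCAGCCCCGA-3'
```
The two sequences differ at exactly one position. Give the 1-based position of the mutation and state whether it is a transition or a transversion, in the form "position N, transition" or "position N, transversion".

position 10, transversion

The sequences differ only at position 10: A→T (purine→pyrimidine), a transversion.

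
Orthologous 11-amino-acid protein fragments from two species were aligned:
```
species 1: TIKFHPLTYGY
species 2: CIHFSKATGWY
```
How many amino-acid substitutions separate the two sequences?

Mismatches (1-based): position 1: T→C; position 3: K→H; position 5: H→S; position 6: P→K; position 7: L→A; position 9: Y→G; position 10: G→W.

7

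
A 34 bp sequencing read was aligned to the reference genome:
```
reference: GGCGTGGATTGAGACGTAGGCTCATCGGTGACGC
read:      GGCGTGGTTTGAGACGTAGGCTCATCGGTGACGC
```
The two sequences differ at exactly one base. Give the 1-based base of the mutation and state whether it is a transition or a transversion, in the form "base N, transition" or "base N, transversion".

base 8, transversion

Base 8 changes A→T. A is a purine and T is a pyrimidine, so this is a transversion.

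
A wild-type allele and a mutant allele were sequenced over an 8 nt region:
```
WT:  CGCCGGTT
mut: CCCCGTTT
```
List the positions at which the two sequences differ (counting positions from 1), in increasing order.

Differences at position 2 (G→C), position 6 (G→T).

2, 6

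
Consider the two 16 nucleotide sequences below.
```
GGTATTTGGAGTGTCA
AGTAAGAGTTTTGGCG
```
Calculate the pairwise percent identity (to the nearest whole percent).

9 positions differ (1, 5, 6, 7, 9, 10, 11, 14, 16), so 7 of 16 match: 7/16 = 43.75%.

44%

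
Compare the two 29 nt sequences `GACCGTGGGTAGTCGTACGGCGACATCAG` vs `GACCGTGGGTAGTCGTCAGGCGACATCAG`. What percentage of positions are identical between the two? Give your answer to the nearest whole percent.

Mismatches at positions 17, 18 (1-based): 2 of 29.
Identical positions: 27/29 = 93.1% → 93%.

93%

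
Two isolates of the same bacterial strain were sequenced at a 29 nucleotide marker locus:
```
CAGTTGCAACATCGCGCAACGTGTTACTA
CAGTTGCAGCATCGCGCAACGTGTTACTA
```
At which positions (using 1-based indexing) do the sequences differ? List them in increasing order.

9

Scanning 1-based: 9: A/G.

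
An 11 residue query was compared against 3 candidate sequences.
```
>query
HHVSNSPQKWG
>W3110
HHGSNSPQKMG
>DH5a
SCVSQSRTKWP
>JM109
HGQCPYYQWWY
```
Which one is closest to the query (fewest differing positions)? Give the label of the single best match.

W3110

Hamming distances to query — W3110: 2; DH5a: 6; JM109: 8.
Smallest is W3110 with 2 mismatches.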